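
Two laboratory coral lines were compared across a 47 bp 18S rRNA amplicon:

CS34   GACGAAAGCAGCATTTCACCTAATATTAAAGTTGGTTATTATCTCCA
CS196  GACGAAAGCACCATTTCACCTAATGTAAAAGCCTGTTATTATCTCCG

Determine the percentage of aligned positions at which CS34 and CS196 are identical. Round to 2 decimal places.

85.11%

The sequences differ at positions 11 (G/C), 25 (A/G), 27 (T/A), 32 (T/C), 33 (T/C), 34 (G/T), 47 (A/G).
40 of the 47 sites match, so the percent identity is 40/47 × 100 = 85.11%.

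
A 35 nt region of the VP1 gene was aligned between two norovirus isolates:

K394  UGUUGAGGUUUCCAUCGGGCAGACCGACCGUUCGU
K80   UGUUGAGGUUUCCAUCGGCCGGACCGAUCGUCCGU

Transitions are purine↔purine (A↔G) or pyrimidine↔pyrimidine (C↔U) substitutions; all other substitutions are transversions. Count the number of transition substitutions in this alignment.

3

Differing sites — 19:G/C (Tv); 21:A/G (Ti); 28:C/U (Ti); 32:U/C (Ti).
Of the 4 differences, 3 transitions and 1 transversion, so the answer is 3.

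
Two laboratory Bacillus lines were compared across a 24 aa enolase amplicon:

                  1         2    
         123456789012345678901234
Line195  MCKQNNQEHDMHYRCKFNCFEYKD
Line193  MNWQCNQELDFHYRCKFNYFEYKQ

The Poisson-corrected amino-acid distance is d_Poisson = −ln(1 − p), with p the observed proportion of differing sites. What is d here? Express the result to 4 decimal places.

0.3448

The sequences differ at positions 2 (C/N), 3 (K/W), 5 (N/C), 9 (H/L), 11 (M/F), 19 (C/Y), 24 (D/Q).
p = 7/24 = 0.291667.
d = −ln(1 − 0.291667) = −ln(0.708333) = 0.3448.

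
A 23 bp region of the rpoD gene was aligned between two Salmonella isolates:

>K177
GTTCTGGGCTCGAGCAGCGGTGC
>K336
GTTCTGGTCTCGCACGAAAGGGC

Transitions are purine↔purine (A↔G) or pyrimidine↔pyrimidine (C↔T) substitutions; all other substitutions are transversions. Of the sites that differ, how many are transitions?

4

The sequences differ at positions 8 (G/T, transversion), 13 (A/C, transversion), 14 (G/A, transition), 16 (A/G, transition), 17 (G/A, transition), 18 (C/A, transversion), 19 (G/A, transition), 21 (T/G, transversion).
Of the 8 differences, 4 transitions and 4 transversions, so the answer is 4.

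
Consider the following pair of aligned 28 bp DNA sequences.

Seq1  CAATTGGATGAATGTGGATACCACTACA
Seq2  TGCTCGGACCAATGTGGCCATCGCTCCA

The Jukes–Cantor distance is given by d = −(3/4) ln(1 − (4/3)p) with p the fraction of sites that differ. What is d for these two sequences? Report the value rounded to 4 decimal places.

The sequences differ at positions 1 (C/T), 2 (A/G), 3 (A/C), 5 (T/C), 9 (T/C), 10 (G/C), 18 (A/C), 19 (T/C), 21 (C/T), 23 (A/G), 26 (A/C).
p = 11/28 = 0.392857.
d = −0.75 · ln(1 − (4/3)·0.392857) = −0.75 · ln(0.476191) = −0.75 · (-0.741936) = 0.5565.

0.5565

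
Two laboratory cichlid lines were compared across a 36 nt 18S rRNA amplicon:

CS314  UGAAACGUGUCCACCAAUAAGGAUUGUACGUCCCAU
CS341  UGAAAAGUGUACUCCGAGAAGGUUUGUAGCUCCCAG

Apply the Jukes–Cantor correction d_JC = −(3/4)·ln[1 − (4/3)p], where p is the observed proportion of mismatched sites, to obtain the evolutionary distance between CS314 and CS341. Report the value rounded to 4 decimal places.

Differing sites — 6:C/A; 11:C/A; 13:A/U; 16:A/G; 18:U/G; 23:A/U; 29:C/G; 30:G/C; 36:U/G.
p = 9/36 = 0.250000.
d = −0.75 · ln(1 − (4/3)·0.250000) = −0.75 · ln(0.666667) = −0.75 · (-0.405465) = 0.3041.

0.3041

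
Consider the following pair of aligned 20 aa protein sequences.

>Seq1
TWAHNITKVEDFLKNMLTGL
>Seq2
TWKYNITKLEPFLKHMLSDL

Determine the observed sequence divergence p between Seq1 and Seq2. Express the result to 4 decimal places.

Differing sites — 3:A/K; 4:H/Y; 9:V/L; 11:D/P; 15:N/H; 18:T/S; 19:G/D.
There are 7 differences over 20 sites, so p = 7/20 = 0.3500.

0.3500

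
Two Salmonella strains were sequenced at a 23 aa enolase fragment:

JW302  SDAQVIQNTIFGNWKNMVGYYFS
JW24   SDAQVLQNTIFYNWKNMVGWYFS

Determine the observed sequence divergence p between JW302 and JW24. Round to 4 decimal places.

0.1304

Mismatches occur at site 6 (I↔L), site 12 (G↔Y), site 20 (Y↔W).
There are 3 differences over 23 sites, so p = 3/23 = 0.1304.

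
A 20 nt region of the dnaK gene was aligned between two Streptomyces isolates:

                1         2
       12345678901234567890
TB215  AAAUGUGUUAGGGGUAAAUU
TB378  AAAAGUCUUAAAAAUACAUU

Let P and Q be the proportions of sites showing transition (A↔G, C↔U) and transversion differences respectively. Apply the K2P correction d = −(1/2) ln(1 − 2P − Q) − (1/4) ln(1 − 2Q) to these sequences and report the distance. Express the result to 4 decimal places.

Mismatches occur at site 4 (U→A, transversion), site 7 (G→C, transversion), site 11 (G→A, transition), site 12 (G→A, transition), site 13 (G→A, transition), site 14 (G→A, transition), site 17 (A→C, transversion).
Of the 7 differences, 4 transitions and 3 transversions over 20 sites: P = 4/20 = 0.200000, Q = 3/20 = 0.150000.
d = −0.5·ln(0.450000) − 0.25·ln(0.700000) = −0.5·(-0.798508) − 0.25·(-0.356675) = 0.4884.

0.4884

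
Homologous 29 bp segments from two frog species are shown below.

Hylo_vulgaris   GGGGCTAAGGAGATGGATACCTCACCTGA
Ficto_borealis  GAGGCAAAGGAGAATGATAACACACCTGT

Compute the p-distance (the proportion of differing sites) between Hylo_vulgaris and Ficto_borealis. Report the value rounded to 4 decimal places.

Mismatches occur at site 2 (G→A), site 6 (T→A), site 14 (T→A), site 15 (G→T), site 20 (C→A), site 22 (T→A), site 29 (A→T).
There are 7 differences over 29 sites, so p = 7/29 = 0.2414.

0.2414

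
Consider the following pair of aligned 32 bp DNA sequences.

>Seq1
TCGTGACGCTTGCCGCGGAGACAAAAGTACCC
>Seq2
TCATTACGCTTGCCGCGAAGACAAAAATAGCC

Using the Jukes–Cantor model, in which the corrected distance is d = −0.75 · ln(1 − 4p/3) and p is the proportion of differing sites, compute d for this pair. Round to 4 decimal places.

Differing sites — 3:G/A; 5:G/T; 18:G/A; 27:G/A; 30:C/G.
p = 5/32 = 0.156250.
d = −0.75 · ln(1 − (4/3)·0.156250) = −0.75 · ln(0.791667) = −0.75 · (-0.233614) = 0.1752.

0.1752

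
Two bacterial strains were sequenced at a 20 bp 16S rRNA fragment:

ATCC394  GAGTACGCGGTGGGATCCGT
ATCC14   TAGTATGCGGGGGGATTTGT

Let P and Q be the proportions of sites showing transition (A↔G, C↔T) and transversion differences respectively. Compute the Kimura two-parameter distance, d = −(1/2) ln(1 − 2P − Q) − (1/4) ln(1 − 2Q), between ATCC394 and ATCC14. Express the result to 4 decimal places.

0.3112

Differing sites — 1:G/T (Tv); 6:C/T (Ti); 11:T/G (Tv); 17:C/T (Ti); 18:C/T (Ti).
Of the 5 differences, 3 transitions and 2 transversions over 20 sites: P = 3/20 = 0.150000, Q = 2/20 = 0.100000.
d = −0.5·ln(0.600000) − 0.25·ln(0.800000) = −0.5·(-0.510826) − 0.25·(-0.223144) = 0.3112.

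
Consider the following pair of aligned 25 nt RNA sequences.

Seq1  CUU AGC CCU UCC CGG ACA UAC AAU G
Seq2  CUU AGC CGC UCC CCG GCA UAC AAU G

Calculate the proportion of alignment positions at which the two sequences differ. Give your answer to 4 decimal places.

0.1600

Mismatches occur at site 8 (C/G), site 9 (U/C), site 14 (G/C), site 16 (A/G).
There are 4 differences over 25 sites, so p = 4/25 = 0.1600.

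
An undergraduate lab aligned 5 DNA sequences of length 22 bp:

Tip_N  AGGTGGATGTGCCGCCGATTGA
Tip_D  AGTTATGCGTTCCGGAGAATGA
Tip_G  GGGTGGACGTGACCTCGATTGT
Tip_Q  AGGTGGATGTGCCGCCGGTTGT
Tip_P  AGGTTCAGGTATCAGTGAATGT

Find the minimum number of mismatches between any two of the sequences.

2

Pairwise Hamming distances:
  Tip_N vs Tip_D: 9
  Tip_N vs Tip_G: 6
  Tip_N vs Tip_Q: 2
  Tip_N vs Tip_P: 10
  Tip_D vs Tip_G: 12
  Tip_D vs Tip_Q: 11
  Tip_D vs Tip_P: 10
  Tip_G vs Tip_Q: 6
  Tip_G vs Tip_P: 10
  Tip_Q vs Tip_P: 10
The smallest is 2, between Tip_N and Tip_Q.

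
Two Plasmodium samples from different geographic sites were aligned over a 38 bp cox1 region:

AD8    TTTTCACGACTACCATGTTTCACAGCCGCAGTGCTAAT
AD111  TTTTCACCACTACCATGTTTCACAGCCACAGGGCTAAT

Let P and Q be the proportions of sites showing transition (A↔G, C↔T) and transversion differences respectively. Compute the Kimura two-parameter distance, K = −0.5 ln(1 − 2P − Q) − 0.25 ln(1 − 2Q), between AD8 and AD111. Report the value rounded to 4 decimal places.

0.0834

The sequences differ at positions 8 (G/C, transversion), 28 (G/A, transition), 32 (T/G, transversion).
Of the 3 differences, 1 transition and 2 transversions over 38 sites: P = 1/38 = 0.026316, Q = 2/38 = 0.052632.
d = −0.5·ln(0.894736) − 0.25·ln(0.894736) = −0.5·(-0.111227) − 0.25·(-0.111227) = 0.0834.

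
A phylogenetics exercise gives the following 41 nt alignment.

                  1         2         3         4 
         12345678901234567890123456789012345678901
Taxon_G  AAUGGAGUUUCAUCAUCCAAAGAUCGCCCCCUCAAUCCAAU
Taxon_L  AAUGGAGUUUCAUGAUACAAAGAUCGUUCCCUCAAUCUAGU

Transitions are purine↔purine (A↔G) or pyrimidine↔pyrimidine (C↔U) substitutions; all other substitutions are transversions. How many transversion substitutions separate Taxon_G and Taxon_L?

2

The sequences differ at positions 14 (C/G, transversion), 17 (C/A, transversion), 27 (C/U, transition), 28 (C/U, transition), 38 (C/U, transition), 40 (A/G, transition).
Of the 6 differences, 4 transitions and 2 transversions, so the answer is 2.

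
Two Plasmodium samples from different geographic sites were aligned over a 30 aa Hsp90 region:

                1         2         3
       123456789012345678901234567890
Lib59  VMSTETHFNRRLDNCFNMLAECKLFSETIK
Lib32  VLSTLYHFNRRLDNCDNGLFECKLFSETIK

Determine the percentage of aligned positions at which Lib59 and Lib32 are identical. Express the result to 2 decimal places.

80.00%

The sequences differ at positions 2 (M/L), 5 (E/L), 6 (T/Y), 16 (F/D), 18 (M/G), 20 (A/F).
24 of the 30 sites match, so the percent identity is 24/30 × 100 = 80.00%.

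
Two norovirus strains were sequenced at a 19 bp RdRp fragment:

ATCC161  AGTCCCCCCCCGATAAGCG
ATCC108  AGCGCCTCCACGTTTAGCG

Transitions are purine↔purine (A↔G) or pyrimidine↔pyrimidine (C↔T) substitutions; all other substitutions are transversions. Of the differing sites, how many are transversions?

The sequences differ at positions 3 (T/C, transition), 4 (C/G, transversion), 7 (C/T, transition), 10 (C/A, transversion), 13 (A/T, transversion), 15 (A/T, transversion).
Of the 6 differences, 2 transitions and 4 transversions, so the answer is 4.

4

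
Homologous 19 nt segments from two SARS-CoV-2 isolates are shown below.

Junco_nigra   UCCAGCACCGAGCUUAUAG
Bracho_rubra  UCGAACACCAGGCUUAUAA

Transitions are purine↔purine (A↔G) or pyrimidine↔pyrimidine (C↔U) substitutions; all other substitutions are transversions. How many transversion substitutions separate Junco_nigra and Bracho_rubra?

1

Mismatches occur at site 3 (C/G, transversion), site 5 (G/A, transition), site 10 (G/A, transition), site 11 (A/G, transition), site 19 (G/A, transition).
Of the 5 differences, 4 transitions and 1 transversion, so the answer is 1.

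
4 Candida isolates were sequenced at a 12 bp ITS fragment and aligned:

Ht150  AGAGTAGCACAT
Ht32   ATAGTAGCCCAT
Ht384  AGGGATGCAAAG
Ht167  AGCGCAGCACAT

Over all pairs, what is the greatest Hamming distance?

Pairwise Hamming distances:
  Ht150 vs Ht32: 2
  Ht150 vs Ht384: 5
  Ht150 vs Ht167: 2
  Ht32 vs Ht384: 7
  Ht32 vs Ht167: 4
  Ht384 vs Ht167: 5
The largest is 7, between Ht32 and Ht384.

7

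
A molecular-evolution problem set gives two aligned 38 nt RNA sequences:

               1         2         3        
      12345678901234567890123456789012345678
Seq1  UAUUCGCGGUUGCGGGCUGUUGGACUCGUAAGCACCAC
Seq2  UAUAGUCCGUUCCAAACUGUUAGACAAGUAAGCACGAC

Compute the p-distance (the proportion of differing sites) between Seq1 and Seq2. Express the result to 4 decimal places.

0.3158

Mismatches occur at site 4 (U/A), site 5 (C/G), site 6 (G/U), site 8 (G/C), site 12 (G/C), site 14 (G/A), site 15 (G/A), site 16 (G/A), site 22 (G/A), site 26 (U/A), site 27 (C/A), site 36 (C/G).
There are 12 differences over 38 sites, so p = 12/38 = 0.3158.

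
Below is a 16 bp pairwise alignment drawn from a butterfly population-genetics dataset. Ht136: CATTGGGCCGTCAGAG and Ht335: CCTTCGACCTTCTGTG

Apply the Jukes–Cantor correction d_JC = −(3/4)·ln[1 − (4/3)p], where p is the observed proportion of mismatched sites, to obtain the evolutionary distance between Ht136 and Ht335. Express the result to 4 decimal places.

0.5199

The sequences differ at positions 2 (A/C), 5 (G/C), 7 (G/A), 10 (G/T), 13 (A/T), 15 (A/T).
p = 6/16 = 0.375000.
d = −0.75 · ln(1 − (4/3)·0.375000) = −0.75 · ln(0.500000) = −0.75 · (-0.693147) = 0.5199.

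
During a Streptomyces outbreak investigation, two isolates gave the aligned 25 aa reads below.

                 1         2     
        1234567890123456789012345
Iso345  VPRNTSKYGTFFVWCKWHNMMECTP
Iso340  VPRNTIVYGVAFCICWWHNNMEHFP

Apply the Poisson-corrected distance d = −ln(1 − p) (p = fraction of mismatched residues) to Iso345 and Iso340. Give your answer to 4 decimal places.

0.5108

The sequences differ at positions 6 (S/I), 7 (K/V), 10 (T/V), 11 (F/A), 13 (V/C), 14 (W/I), 16 (K/W), 20 (M/N), 23 (C/H), 24 (T/F).
p = 10/25 = 0.400000.
d = −ln(1 − 0.400000) = −ln(0.600000) = 0.5108.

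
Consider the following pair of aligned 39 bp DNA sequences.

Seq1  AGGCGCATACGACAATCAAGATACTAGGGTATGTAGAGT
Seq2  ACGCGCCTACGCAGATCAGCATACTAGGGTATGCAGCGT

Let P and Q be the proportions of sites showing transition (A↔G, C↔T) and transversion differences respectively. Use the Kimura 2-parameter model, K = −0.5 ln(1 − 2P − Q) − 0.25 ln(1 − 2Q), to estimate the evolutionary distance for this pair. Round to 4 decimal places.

0.2758

The sequences differ at positions 2 (G/C, transversion), 7 (A/C, transversion), 12 (A/C, transversion), 13 (C/A, transversion), 14 (A/G, transition), 19 (A/G, transition), 20 (G/C, transversion), 34 (T/C, transition), 37 (A/C, transversion).
Of the 9 differences, 3 transitions and 6 transversions over 39 sites: P = 3/39 = 0.076923, Q = 6/39 = 0.153846.
d = −0.5·ln(0.692308) − 0.25·ln(0.692308) = −0.5·(-0.367724) − 0.25·(-0.367724) = 0.2758.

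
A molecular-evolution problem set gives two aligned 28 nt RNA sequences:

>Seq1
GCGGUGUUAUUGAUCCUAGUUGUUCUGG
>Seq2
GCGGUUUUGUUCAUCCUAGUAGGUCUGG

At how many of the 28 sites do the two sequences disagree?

The sequences differ at positions 6 (G/U), 9 (A/G), 12 (G/C), 21 (U/A), 23 (U/G).
That gives 5 mismatches out of 28 aligned sites, so the Hamming distance is 5.

5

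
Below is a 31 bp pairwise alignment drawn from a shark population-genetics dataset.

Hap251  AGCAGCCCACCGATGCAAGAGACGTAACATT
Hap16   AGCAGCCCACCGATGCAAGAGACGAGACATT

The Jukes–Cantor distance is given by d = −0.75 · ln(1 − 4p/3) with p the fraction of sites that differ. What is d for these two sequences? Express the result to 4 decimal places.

0.0675

The sequences differ at positions 25 (T/A), 26 (A/G).
p = 2/31 = 0.064516.
d = −0.75 · ln(1 − (4/3)·0.064516) = −0.75 · ln(0.913979) = −0.75 · (-0.089948) = 0.0675.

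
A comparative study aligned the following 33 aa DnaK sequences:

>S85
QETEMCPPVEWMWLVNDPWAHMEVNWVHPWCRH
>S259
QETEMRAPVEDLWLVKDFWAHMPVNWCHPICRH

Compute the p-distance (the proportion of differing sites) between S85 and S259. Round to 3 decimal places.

Differing sites — 6:C/R; 7:P/A; 11:W/D; 12:M/L; 16:N/K; 18:P/F; 23:E/P; 27:V/C; 30:W/I.
There are 9 differences over 33 sites, so p = 9/33 = 0.273.

0.273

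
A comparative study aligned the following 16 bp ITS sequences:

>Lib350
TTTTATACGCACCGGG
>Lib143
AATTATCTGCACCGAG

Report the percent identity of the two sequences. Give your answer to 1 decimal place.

68.8%

Mismatches occur at site 1 (T↔A), site 2 (T↔A), site 7 (A↔C), site 8 (C↔T), site 15 (G↔A).
11 of the 16 sites match, so the percent identity is 11/16 × 100 = 68.8%.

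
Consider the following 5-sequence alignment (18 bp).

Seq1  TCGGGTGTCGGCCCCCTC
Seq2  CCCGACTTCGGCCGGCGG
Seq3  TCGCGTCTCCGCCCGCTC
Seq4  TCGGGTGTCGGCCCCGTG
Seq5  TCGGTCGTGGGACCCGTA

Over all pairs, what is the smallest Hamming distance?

2

Pairwise Hamming distances:
  Seq1 vs Seq2: 9
  Seq1 vs Seq3: 4
  Seq1 vs Seq4: 2
  Seq1 vs Seq5: 6
  Seq2 vs Seq3: 10
  Seq2 vs Seq4: 9
  Seq2 vs Seq5: 11
  Seq3 vs Seq4: 6
  Seq3 vs Seq5: 10
  Seq4 vs Seq5: 5
The smallest is 2, between Seq1 and Seq4.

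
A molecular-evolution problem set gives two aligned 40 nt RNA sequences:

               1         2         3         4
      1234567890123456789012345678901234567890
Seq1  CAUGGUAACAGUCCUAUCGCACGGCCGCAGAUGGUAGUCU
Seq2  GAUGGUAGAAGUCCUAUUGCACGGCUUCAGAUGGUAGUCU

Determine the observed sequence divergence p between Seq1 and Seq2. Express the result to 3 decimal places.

0.150

Mismatches occur at site 1 (C/G), site 8 (A/G), site 9 (C/A), site 18 (C/U), site 26 (C/U), site 27 (G/U).
There are 6 differences over 40 sites, so p = 6/40 = 0.150.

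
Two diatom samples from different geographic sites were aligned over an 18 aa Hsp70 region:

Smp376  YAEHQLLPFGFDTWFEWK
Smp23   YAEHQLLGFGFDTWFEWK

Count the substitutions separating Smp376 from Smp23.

1

The sequences differ at position 8 (P/G).
That gives 1 mismatch out of 18 aligned sites, so the Hamming distance is 1.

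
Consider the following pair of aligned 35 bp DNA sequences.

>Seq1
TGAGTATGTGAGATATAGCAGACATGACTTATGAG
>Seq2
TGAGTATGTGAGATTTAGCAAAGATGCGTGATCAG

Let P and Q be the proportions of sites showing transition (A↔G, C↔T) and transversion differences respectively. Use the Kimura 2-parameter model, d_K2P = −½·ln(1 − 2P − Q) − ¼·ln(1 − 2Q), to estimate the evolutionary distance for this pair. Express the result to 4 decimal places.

0.2347

The sequences differ at positions 15 (A/T, transversion), 21 (G/A, transition), 23 (C/G, transversion), 27 (A/C, transversion), 28 (C/G, transversion), 30 (T/G, transversion), 33 (G/C, transversion).
Of the 7 differences, 1 transition and 6 transversions over 35 sites: P = 1/35 = 0.028571, Q = 6/35 = 0.171429.
d = −0.5·ln(0.771429) − 0.25·ln(0.657142) = −0.5·(-0.259511) − 0.25·(-0.419855) = 0.2347.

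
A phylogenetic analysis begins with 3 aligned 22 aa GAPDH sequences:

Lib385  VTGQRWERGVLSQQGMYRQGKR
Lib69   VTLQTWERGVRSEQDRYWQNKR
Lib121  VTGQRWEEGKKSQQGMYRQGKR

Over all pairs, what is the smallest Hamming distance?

Pairwise Hamming distances:
  Lib385 vs Lib69: 8
  Lib385 vs Lib121: 3
  Lib69 vs Lib121: 10
The smallest is 3, between Lib385 and Lib121.

3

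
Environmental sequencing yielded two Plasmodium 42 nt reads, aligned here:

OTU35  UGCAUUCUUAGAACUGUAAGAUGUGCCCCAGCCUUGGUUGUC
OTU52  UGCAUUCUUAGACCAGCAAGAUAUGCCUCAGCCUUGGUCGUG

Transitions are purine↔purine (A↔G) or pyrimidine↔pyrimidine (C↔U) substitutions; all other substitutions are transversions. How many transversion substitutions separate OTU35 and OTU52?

Differing sites — 13:A/C (Tv); 15:U/A (Tv); 17:U/C (Ti); 23:G/A (Ti); 28:C/U (Ti); 39:U/C (Ti); 42:C/G (Tv).
Of the 7 differences, 4 transitions and 3 transversions, so the answer is 3.

3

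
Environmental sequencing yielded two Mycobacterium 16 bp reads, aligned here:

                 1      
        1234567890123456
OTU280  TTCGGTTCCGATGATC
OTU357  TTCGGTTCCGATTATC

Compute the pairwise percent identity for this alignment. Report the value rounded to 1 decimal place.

A single mismatch occurs at site 13 (G/T).
15 of the 16 sites match, so the percent identity is 15/16 × 100 = 93.8%.

93.8%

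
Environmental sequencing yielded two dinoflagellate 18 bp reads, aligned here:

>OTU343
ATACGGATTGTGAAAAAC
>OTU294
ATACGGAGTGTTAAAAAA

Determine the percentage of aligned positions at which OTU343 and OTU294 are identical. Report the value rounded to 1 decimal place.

83.3%

Mismatches occur at site 8 (T/G), site 12 (G/T), site 18 (C/A).
15 of the 18 sites match, so the percent identity is 15/18 × 100 = 83.3%.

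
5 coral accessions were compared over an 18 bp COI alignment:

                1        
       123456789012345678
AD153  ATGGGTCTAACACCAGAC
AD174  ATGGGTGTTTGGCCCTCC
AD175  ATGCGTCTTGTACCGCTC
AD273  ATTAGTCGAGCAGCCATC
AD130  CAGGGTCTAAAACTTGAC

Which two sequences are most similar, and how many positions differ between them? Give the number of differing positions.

Pairwise Hamming distances:
  AD153 vs AD174: 8
  AD153 vs AD175: 7
  AD153 vs AD273: 8
  AD153 vs AD130: 5
  AD174 vs AD175: 8
  AD174 vs AD273: 11
  AD174 vs AD130: 11
  AD175 vs AD273: 8
  AD175 vs AD130: 10
  AD273 vs AD130: 12
The smallest is 5, between AD153 and AD130.

5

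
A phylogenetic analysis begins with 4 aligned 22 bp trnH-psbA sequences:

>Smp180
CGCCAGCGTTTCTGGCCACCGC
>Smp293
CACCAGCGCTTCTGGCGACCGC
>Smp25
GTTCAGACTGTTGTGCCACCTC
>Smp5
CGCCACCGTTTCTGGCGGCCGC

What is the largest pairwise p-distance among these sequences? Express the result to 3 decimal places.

0.591

Pairwise Hamming distances:
  Smp180 vs Smp293: 3
  Smp180 vs Smp25: 10
  Smp180 vs Smp5: 3
  Smp293 vs Smp25: 12
  Smp293 vs Smp5: 4
  Smp25 vs Smp5: 13
The largest is 13 mismatches, between Smp25 and Smp5; p = 13/22 = 0.591.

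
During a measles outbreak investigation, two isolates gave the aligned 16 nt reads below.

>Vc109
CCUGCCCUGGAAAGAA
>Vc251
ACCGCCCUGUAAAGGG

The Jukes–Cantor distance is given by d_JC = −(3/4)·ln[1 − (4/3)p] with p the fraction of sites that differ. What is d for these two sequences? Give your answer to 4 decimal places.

The sequences differ at positions 1 (C/A), 3 (U/C), 10 (G/U), 15 (A/G), 16 (A/G).
p = 5/16 = 0.312500.
d = −0.75 · ln(1 − (4/3)·0.312500) = −0.75 · ln(0.583333) = −0.75 · (-0.538997) = 0.4042.

0.4042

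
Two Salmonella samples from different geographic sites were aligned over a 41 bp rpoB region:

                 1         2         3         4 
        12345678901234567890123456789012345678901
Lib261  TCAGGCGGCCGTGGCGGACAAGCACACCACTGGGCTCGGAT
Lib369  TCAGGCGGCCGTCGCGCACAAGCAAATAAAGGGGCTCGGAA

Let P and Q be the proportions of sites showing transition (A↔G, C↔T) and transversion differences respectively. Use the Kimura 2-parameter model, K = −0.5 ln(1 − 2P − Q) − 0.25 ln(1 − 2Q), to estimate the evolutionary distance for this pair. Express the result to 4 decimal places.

0.2284

The sequences differ at positions 13 (G/C, transversion), 17 (G/C, transversion), 25 (C/A, transversion), 27 (C/T, transition), 28 (C/A, transversion), 30 (C/A, transversion), 31 (T/G, transversion), 41 (T/A, transversion).
Of the 8 differences, 1 transition and 7 transversions over 41 sites: P = 1/41 = 0.024390, Q = 7/41 = 0.170732.
d = −0.5·ln(0.780488) − 0.25·ln(0.658536) = −0.5·(-0.247836) − 0.25·(-0.417736) = 0.2284.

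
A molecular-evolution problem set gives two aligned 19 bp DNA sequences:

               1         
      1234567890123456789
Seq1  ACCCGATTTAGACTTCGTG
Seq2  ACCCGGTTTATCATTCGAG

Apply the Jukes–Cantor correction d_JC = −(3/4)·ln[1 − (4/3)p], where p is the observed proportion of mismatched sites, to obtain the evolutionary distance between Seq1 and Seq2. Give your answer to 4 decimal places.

The sequences differ at positions 6 (A/G), 11 (G/T), 12 (A/C), 13 (C/A), 18 (T/A).
p = 5/19 = 0.263158.
d = −0.75 · ln(1 − (4/3)·0.263158) = −0.75 · ln(0.649123) = −0.75 · (-0.432133) = 0.3241.

0.3241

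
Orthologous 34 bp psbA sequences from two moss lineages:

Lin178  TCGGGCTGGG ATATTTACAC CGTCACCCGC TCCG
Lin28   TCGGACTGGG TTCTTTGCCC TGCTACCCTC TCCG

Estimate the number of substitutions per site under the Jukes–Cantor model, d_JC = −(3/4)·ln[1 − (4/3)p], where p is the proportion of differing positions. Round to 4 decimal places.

0.3265

The sequences differ at positions 5 (G/A), 11 (A/T), 13 (A/C), 17 (A/G), 19 (A/C), 21 (C/T), 23 (T/C), 24 (C/T), 29 (G/T).
p = 9/34 = 0.264706.
d = −0.75 · ln(1 − (4/3)·0.264706) = −0.75 · ln(0.647059) = −0.75 · (-0.435318) = 0.3265.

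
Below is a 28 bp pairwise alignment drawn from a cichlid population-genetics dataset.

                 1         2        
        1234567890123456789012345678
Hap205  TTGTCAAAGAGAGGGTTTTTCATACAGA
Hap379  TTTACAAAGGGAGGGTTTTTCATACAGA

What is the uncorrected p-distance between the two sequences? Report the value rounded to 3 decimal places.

0.107

Differing sites — 3:G/T; 4:T/A; 10:A/G.
There are 3 differences over 28 sites, so p = 3/28 = 0.107.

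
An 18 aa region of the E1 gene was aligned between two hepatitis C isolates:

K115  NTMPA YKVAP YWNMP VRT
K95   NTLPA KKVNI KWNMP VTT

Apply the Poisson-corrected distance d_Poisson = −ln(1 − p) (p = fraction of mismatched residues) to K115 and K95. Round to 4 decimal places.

Differing sites — 3:M/L; 6:Y/K; 9:A/N; 10:P/I; 11:Y/K; 17:R/T.
p = 6/18 = 0.333333.
d = −ln(1 − 0.333333) = −ln(0.666667) = 0.4055.

0.4055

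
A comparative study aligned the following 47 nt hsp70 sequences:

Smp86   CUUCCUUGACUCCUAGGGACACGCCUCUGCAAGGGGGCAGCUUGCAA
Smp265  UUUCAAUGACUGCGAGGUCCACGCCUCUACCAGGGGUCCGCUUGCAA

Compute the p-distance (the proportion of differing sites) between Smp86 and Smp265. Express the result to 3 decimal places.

The sequences differ at positions 1 (C/U), 5 (C/A), 6 (U/A), 12 (C/G), 14 (U/G), 18 (G/U), 19 (A/C), 29 (G/A), 31 (A/C), 37 (G/U), 39 (A/C).
There are 11 differences over 47 sites, so p = 11/47 = 0.234.

0.234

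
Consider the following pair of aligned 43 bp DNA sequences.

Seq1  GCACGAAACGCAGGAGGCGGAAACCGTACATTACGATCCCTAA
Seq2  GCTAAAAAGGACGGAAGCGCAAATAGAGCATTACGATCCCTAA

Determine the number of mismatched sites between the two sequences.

12

Differing sites — 3:A/T; 4:C/A; 5:G/A; 9:C/G; 11:C/A; 12:A/C; 16:G/A; 20:G/C; 24:C/T; 25:C/A; 27:T/A; 28:A/G.
That gives 12 mismatches out of 43 aligned sites, so the Hamming distance is 12.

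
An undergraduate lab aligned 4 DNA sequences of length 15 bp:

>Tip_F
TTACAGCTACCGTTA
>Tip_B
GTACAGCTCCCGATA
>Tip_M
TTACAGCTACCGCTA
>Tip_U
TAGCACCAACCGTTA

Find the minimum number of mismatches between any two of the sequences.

1

Pairwise Hamming distances:
  Tip_F vs Tip_B: 3
  Tip_F vs Tip_M: 1
  Tip_F vs Tip_U: 4
  Tip_B vs Tip_M: 3
  Tip_B vs Tip_U: 7
  Tip_M vs Tip_U: 5
The smallest is 1, between Tip_F and Tip_M.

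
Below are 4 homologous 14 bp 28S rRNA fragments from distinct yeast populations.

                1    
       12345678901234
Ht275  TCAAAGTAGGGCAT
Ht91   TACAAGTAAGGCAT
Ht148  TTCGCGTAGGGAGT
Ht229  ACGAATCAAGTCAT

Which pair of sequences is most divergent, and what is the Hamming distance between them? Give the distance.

11

Pairwise Hamming distances:
  Ht275 vs Ht91: 3
  Ht275 vs Ht148: 6
  Ht275 vs Ht229: 6
  Ht91 vs Ht148: 6
  Ht91 vs Ht229: 6
  Ht148 vs Ht229: 11
The largest is 11, between Ht148 and Ht229.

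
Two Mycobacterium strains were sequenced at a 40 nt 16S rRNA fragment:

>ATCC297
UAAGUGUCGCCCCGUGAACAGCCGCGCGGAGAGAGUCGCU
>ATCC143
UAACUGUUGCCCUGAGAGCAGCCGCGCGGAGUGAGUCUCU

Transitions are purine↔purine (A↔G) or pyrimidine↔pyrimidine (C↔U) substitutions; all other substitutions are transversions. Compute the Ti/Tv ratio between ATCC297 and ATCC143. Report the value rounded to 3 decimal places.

0.750

Mismatches occur at site 4 (G/C, transversion), site 8 (C/U, transition), site 13 (C/U, transition), site 15 (U/A, transversion), site 18 (A/G, transition), site 32 (A/U, transversion), site 38 (G/U, transversion).
Of the 7 differences, 3 transitions and 4 transversions, so Ti/Tv = 3/4 = 0.750.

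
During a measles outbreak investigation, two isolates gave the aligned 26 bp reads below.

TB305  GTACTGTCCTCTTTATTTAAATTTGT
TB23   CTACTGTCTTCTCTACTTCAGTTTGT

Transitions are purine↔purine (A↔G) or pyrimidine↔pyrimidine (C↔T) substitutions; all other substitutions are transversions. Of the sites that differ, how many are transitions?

Differing sites — 1:G/C (Tv); 9:C/T (Ti); 13:T/C (Ti); 16:T/C (Ti); 19:A/C (Tv); 21:A/G (Ti).
Of the 6 differences, 4 transitions and 2 transversions, so the answer is 4.

4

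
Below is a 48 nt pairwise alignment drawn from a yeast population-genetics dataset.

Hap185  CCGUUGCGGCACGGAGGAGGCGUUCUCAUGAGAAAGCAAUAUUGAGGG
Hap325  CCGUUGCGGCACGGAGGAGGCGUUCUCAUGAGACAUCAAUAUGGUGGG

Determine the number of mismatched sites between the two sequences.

4

The sequences differ at positions 34 (A/C), 36 (G/U), 43 (U/G), 45 (A/U).
That gives 4 mismatches out of 48 aligned sites, so the Hamming distance is 4.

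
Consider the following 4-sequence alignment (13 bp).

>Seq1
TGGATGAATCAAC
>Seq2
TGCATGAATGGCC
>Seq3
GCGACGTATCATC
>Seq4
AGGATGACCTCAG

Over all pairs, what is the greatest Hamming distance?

10

Pairwise Hamming distances:
  Seq1 vs Seq2: 4
  Seq1 vs Seq3: 5
  Seq1 vs Seq4: 6
  Seq2 vs Seq3: 8
  Seq2 vs Seq4: 8
  Seq3 vs Seq4: 10
The largest is 10, between Seq3 and Seq4.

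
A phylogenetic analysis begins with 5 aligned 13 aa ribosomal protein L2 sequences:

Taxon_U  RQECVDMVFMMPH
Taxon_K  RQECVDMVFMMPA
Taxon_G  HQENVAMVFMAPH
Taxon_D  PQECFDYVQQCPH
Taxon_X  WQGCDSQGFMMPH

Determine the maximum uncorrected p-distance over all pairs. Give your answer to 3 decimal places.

0.692

Pairwise Hamming distances:
  Taxon_U vs Taxon_K: 1
  Taxon_U vs Taxon_G: 4
  Taxon_U vs Taxon_D: 6
  Taxon_U vs Taxon_X: 6
  Taxon_K vs Taxon_G: 5
  Taxon_K vs Taxon_D: 7
  Taxon_K vs Taxon_X: 7
  Taxon_G vs Taxon_D: 8
  Taxon_G vs Taxon_X: 8
  Taxon_D vs Taxon_X: 9
The largest is 9 mismatches, between Taxon_D and Taxon_X; p = 9/13 = 0.692.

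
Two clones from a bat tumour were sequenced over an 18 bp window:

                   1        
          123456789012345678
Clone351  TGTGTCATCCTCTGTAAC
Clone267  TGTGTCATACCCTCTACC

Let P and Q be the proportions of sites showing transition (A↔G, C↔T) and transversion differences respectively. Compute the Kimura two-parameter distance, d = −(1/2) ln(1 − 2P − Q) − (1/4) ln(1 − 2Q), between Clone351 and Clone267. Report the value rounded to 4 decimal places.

0.2641

Mismatches occur at site 9 (C↔A, transversion), site 11 (T↔C, transition), site 14 (G↔C, transversion), site 17 (A↔C, transversion).
Of the 4 differences, 1 transition and 3 transversions over 18 sites: P = 1/18 = 0.055556, Q = 3/18 = 0.166667.
d = −0.5·ln(0.722221) − 0.25·ln(0.666666) = −0.5·(-0.325424) − 0.25·(-0.405466) = 0.2641.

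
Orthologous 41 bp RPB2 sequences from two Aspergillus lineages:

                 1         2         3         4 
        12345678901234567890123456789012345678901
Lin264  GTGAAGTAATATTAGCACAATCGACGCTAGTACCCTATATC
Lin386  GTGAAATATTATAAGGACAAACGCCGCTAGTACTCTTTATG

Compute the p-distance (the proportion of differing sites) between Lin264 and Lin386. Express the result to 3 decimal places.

Differing sites — 6:G/A; 9:A/T; 13:T/A; 16:C/G; 21:T/A; 24:A/C; 34:C/T; 37:A/T; 41:C/G.
There are 9 differences over 41 sites, so p = 9/41 = 0.220.

0.220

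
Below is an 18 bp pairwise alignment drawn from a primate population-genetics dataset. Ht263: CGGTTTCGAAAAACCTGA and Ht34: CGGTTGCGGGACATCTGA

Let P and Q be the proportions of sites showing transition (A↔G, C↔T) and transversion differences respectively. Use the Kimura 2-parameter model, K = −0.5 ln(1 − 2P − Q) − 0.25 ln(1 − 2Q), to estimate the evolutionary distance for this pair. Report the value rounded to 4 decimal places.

The sequences differ at positions 6 (T/G, transversion), 9 (A/G, transition), 10 (A/G, transition), 12 (A/C, transversion), 14 (C/T, transition).
Of the 5 differences, 3 transitions and 2 transversions over 18 sites: P = 3/18 = 0.166667, Q = 2/18 = 0.111111.
d = −0.5·ln(0.555555) − 0.25·ln(0.777778) = −0.5·(-0.587788) − 0.25·(-0.251314) = 0.3567.

0.3567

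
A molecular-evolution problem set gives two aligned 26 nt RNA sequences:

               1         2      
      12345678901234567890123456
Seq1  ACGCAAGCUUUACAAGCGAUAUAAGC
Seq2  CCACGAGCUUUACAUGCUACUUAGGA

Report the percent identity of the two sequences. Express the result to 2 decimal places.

65.38%

Mismatches occur at site 1 (A/C), site 3 (G/A), site 5 (A/G), site 15 (A/U), site 18 (G/U), site 20 (U/C), site 21 (A/U), site 24 (A/G), site 26 (C/A).
17 of the 26 sites match, so the percent identity is 17/26 × 100 = 65.38%.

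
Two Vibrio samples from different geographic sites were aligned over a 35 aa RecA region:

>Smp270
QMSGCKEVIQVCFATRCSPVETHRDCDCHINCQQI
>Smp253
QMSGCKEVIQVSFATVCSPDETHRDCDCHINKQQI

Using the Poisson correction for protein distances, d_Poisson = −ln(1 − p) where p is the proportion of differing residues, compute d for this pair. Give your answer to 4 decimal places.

Mismatches occur at site 12 (C↔S), site 16 (R↔V), site 20 (V↔D), site 32 (C↔K).
p = 4/35 = 0.114286.
d = −ln(1 − 0.114286) = −ln(0.885714) = 0.1214.

0.1214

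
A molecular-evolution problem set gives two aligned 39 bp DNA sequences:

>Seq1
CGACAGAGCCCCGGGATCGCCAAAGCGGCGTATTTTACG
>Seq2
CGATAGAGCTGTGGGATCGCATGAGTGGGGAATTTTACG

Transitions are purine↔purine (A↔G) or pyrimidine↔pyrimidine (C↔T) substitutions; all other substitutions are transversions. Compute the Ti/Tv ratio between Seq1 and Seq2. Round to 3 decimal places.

Mismatches occur at site 4 (C→T, transition), site 10 (C→T, transition), site 11 (C→G, transversion), site 12 (C→T, transition), site 21 (C→A, transversion), site 22 (A→T, transversion), site 23 (A→G, transition), site 26 (C→T, transition), site 29 (C→G, transversion), site 31 (T→A, transversion).
Of the 10 differences, 5 transitions and 5 transversions, so Ti/Tv = 5/5 = 1.000.

1.000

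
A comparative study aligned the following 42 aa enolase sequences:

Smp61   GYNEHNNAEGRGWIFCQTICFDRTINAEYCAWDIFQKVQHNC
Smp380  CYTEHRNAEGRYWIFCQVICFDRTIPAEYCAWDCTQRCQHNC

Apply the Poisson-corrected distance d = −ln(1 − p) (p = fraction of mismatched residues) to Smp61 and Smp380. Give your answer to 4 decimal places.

Differing sites — 1:G/C; 3:N/T; 6:N/R; 12:G/Y; 18:T/V; 26:N/P; 34:I/C; 35:F/T; 37:K/R; 38:V/C.
p = 10/42 = 0.238095.
d = −ln(1 − 0.238095) = −ln(0.761905) = 0.2719.

0.2719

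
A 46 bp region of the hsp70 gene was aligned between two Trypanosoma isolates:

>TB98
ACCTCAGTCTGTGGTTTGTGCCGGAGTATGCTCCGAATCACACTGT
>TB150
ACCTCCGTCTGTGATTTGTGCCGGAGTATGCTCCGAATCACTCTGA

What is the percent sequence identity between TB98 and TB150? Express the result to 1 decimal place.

91.3%

Differing sites — 6:A/C; 14:G/A; 42:A/T; 46:T/A.
42 of the 46 sites match, so the percent identity is 42/46 × 100 = 91.3%.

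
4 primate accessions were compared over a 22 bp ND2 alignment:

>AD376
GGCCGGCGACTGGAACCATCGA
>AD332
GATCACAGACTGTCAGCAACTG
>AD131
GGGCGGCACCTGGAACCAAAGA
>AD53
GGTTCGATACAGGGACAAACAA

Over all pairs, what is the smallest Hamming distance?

Pairwise Hamming distances:
  AD376 vs AD332: 11
  AD376 vs AD131: 5
  AD376 vs AD53: 10
  AD332 vs AD131: 13
  AD332 vs AD53: 12
  AD131 vs AD53: 11
The smallest is 5, between AD376 and AD131.

5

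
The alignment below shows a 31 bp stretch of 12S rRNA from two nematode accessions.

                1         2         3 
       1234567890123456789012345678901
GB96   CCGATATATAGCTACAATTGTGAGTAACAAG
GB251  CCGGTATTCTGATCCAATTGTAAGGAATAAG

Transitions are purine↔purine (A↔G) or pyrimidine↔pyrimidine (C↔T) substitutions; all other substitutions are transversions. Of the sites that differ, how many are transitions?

Differing sites — 4:A/G (Ti); 8:A/T (Tv); 9:T/C (Ti); 10:A/T (Tv); 12:C/A (Tv); 14:A/C (Tv); 22:G/A (Ti); 25:T/G (Tv); 28:C/T (Ti).
Of the 9 differences, 4 transitions and 5 transversions, so the answer is 4.

4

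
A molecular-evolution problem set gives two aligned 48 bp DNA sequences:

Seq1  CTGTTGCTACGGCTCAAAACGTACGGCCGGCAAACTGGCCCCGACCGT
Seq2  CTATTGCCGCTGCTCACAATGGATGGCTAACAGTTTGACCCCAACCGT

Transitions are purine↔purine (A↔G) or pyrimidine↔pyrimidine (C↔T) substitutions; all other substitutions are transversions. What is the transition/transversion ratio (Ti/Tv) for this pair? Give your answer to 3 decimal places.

Mismatches occur at site 3 (G→A, transition), site 8 (T→C, transition), site 9 (A→G, transition), site 11 (G→T, transversion), site 17 (A→C, transversion), site 20 (C→T, transition), site 22 (T→G, transversion), site 24 (C→T, transition), site 28 (C→T, transition), site 29 (G→A, transition), site 30 (G→A, transition), site 33 (A→G, transition), site 34 (A→T, transversion), site 35 (C→T, transition), site 38 (G→A, transition), site 43 (G→A, transition).
Of the 16 differences, 12 transitions and 4 transversions, so Ti/Tv = 12/4 = 3.000.

3.000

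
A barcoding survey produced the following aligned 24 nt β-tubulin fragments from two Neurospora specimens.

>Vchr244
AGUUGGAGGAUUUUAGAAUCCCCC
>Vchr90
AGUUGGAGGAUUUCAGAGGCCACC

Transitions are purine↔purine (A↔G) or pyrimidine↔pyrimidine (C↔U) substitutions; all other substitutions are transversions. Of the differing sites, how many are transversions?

2

The sequences differ at positions 14 (U/C, transition), 18 (A/G, transition), 19 (U/G, transversion), 22 (C/A, transversion).
Of the 4 differences, 2 transitions and 2 transversions, so the answer is 2.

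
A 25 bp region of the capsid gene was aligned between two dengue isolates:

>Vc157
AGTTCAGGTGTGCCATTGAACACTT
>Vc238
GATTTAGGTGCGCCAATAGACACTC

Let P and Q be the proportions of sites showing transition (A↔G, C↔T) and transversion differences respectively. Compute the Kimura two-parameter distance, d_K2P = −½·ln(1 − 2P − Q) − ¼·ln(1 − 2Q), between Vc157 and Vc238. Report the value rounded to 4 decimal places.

Mismatches occur at site 1 (A/G, transition), site 2 (G/A, transition), site 5 (C/T, transition), site 11 (T/C, transition), site 16 (T/A, transversion), site 18 (G/A, transition), site 19 (A/G, transition), site 25 (T/C, transition).
Of the 8 differences, 7 transitions and 1 transversion over 25 sites: P = 7/25 = 0.280000, Q = 1/25 = 0.040000.
d = −0.5·ln(0.400000) − 0.25·ln(0.920000) = −0.5·(-0.916291) − 0.25·(-0.083382) = 0.4790.

0.4790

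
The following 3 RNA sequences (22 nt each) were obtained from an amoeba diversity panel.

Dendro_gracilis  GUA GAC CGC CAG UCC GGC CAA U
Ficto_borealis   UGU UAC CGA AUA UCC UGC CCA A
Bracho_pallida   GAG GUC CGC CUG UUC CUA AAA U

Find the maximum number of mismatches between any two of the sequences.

Pairwise Hamming distances:
  Dendro_gracilis vs Ficto_borealis: 11
  Dendro_gracilis vs Bracho_pallida: 9
  Ficto_borealis vs Bracho_pallida: 15
The largest is 15, between Ficto_borealis and Bracho_pallida.

15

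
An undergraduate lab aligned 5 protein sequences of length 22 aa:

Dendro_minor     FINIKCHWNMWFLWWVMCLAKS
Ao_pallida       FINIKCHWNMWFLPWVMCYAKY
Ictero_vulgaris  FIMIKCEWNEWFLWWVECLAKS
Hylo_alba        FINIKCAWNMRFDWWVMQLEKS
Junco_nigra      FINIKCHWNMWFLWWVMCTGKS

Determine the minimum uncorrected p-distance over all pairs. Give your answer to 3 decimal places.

0.091

Pairwise Hamming distances:
  Dendro_minor vs Ao_pallida: 3
  Dendro_minor vs Ictero_vulgaris: 4
  Dendro_minor vs Hylo_alba: 5
  Dendro_minor vs Junco_nigra: 2
  Ao_pallida vs Ictero_vulgaris: 7
  Ao_pallida vs Hylo_alba: 8
  Ao_pallida vs Junco_nigra: 4
  Ictero_vulgaris vs Hylo_alba: 8
  Ictero_vulgaris vs Junco_nigra: 6
  Hylo_alba vs Junco_nigra: 6
The smallest is 2 mismatches, between Dendro_minor and Junco_nigra; p = 2/22 = 0.091.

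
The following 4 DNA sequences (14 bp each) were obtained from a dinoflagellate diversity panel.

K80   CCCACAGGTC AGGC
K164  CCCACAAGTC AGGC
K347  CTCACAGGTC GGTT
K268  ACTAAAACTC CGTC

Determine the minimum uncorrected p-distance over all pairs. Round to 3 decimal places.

Pairwise Hamming distances:
  K80 vs K164: 1
  K80 vs K347: 4
  K80 vs K268: 7
  K164 vs K347: 5
  K164 vs K268: 6
  K347 vs K268: 8
The smallest is 1 mismatch, between K80 and K164; p = 1/14 = 0.071.

0.071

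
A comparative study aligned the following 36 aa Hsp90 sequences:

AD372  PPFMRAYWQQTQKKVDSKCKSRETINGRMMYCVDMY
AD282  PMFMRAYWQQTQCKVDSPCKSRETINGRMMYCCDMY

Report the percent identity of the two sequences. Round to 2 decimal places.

Differing sites — 2:P/M; 13:K/C; 18:K/P; 33:V/C.
32 of the 36 sites match, so the percent identity is 32/36 × 100 = 88.89%.

88.89%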